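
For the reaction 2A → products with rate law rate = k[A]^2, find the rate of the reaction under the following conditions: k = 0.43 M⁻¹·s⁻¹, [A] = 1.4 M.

0.8428 M/s

Step 1: Identify the rate law: rate = k[A]^2
Step 2: Substitute values: rate = 0.43 × (1.4)^2
Step 3: Calculate: rate = 0.43 × 1.96 = 0.8428 M/s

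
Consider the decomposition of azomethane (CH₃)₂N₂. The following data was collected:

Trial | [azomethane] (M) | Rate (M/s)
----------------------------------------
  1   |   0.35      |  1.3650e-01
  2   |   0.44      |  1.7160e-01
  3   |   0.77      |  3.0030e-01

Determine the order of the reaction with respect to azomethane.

first order (1)

Step 1: Compare trials to find order n where rate₂/rate₁ = ([azomethane]₂/[azomethane]₁)^n
Step 2: rate₂/rate₁ = 1.7160e-01/1.3650e-01 = 1.257
Step 3: [azomethane]₂/[azomethane]₁ = 0.44/0.35 = 1.257
Step 4: n = ln(1.257)/ln(1.257) = 1.00 ≈ 1
Step 5: The reaction is first order in azomethane.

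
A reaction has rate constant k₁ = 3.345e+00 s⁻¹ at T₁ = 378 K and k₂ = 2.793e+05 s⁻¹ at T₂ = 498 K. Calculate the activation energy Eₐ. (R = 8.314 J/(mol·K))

147.8 kJ/mol

Step 1: Use the two-temperature Arrhenius form: ln(k₂/k₁) = -Eₐ/R × (1/T₂ - 1/T₁)
Step 2: ln(k₂/k₁) = ln(2.793e+05/3.345e+00) = ln(83497.8) = 11.3326
Step 3: 1/T₂ - 1/T₁ = 1/498 - 1/378 = -6.374705e-04 K⁻¹
Step 4: Eₐ = -R × ln(k₂/k₁) / (1/T₂ - 1/T₁) = -8.314 × 11.3326 / -6.374705e-04
Step 5: Eₐ = 1.4780e+05 J/mol = 147.8 kJ/mol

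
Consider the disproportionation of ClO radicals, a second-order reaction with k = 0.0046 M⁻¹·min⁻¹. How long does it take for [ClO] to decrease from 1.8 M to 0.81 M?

147.6 min

Step 1: For second-order: t = (1/[ClO] - 1/[ClO]₀)/k
Step 2: t = (1/0.81 - 1/1.8)/0.0046
Step 3: t = (1.235 - 0.5556)/0.0046
Step 4: t = 0.679/0.0046 = 147.6 min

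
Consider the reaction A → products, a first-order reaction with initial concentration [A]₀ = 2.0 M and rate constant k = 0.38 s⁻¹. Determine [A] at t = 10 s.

0.04474 M

Step 1: For a first-order reaction: [A] = [A]₀ × e^(-kt)
Step 2: [A] = 2.0 × e^(-0.38 × 10)
Step 3: [A] = 2.0 × e^(-3.8)
Step 4: [A] = 2.0 × 0.0223708 = 0.04474 M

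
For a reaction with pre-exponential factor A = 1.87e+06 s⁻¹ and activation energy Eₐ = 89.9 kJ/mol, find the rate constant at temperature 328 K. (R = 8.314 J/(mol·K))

9.01e-09 s⁻¹

Step 1: Use the Arrhenius equation: k = A × exp(-Eₐ/RT)
Step 2: Convert Eₐ to J/mol: 89.9 kJ/mol = 89900 J/mol
Step 3: Calculate the exponent: -Eₐ/(RT) = -89900/(8.314 × 328) = -32.96673
Step 4: k = 1.87e+06 × exp(-32.96673)
Step 5: k = 1.87e+06 × 4.81649e-15 = 9.0068e-09 s⁻¹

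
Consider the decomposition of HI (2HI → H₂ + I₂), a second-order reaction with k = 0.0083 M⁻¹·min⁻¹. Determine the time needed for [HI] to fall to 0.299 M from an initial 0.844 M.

260.2 min

Step 1: For second-order: t = (1/[HI] - 1/[HI]₀)/k
Step 2: t = (1/0.299 - 1/0.844)/0.0083
Step 3: t = (3.344 - 1.185)/0.0083
Step 4: t = 2.16/0.0083 = 260.2 min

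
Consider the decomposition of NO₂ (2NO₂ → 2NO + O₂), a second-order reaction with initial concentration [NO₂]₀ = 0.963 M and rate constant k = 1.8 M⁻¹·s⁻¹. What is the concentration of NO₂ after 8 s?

0.06477 M

Step 1: For a second-order reaction: 1/[NO₂] = 1/[NO₂]₀ + kt
Step 2: 1/[NO₂] = 1/0.963 + 1.8 × 8
Step 3: 1/[NO₂] = 1.038 + 14.4 = 15.44
Step 4: [NO₂] = 1/15.44 = 0.06477 M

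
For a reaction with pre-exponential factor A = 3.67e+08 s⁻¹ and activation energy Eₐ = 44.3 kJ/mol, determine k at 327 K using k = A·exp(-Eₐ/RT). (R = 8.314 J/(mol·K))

3.08e+01 s⁻¹

Step 1: Use the Arrhenius equation: k = A × exp(-Eₐ/RT)
Step 2: Convert Eₐ to J/mol: 44.3 kJ/mol = 44300 J/mol
Step 3: Calculate the exponent: -Eₐ/(RT) = -44300/(8.314 × 327) = -16.29468
Step 4: k = 3.67e+08 × exp(-16.29468)
Step 5: k = 3.67e+08 × 8.38128e-08 = 3.0759e+01 s⁻¹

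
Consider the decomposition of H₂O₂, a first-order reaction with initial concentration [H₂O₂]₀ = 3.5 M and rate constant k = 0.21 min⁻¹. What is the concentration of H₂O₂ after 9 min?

0.5288 M

Step 1: For a first-order reaction: [H₂O₂] = [H₂O₂]₀ × e^(-kt)
Step 2: [H₂O₂] = 3.5 × e^(-0.21 × 9)
Step 3: [H₂O₂] = 3.5 × e^(-1.89)
Step 4: [H₂O₂] = 3.5 × 0.151072 = 0.5288 M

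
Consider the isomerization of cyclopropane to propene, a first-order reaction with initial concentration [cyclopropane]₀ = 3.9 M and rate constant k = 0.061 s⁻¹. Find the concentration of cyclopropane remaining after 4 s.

3.056 M

Step 1: For a first-order reaction: [cyclopropane] = [cyclopropane]₀ × e^(-kt)
Step 2: [cyclopropane] = 3.9 × e^(-0.061 × 4)
Step 3: [cyclopropane] = 3.9 × e^(-0.244)
Step 4: [cyclopropane] = 3.9 × 0.783488 = 3.056 M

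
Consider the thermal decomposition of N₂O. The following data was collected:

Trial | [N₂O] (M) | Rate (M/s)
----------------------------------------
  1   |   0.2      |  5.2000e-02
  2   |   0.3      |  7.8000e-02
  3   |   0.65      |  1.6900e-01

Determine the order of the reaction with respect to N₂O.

first order (1)

Step 1: Compare trials to find order n where rate₂/rate₁ = ([N₂O]₂/[N₂O]₁)^n
Step 2: rate₂/rate₁ = 7.8000e-02/5.2000e-02 = 1.5
Step 3: [N₂O]₂/[N₂O]₁ = 0.3/0.2 = 1.5
Step 4: n = ln(1.5)/ln(1.5) = 1.00 ≈ 1
Step 5: The reaction is first order in N₂O.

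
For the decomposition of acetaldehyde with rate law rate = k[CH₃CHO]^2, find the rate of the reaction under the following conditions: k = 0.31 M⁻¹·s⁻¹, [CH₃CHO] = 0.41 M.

0.05211 M/s

Step 1: Identify the rate law: rate = k[CH₃CHO]^2
Step 2: Substitute values: rate = 0.31 × (0.41)^2
Step 3: Calculate: rate = 0.31 × 0.1681 = 0.052111 M/s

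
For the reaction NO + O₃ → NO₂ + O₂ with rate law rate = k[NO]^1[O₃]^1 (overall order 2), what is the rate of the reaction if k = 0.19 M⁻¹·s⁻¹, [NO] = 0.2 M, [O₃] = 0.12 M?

0.00456 M/s

Step 1: The rate law is rate = k[NO]^1[O₃]^1, overall order = 1+1 = 2
Step 2: Substitute values: rate = 0.19 × (0.2)^1 × (0.12)^1
Step 3: rate = 0.19 × 0.2 × 0.12 = 0.00456 M/s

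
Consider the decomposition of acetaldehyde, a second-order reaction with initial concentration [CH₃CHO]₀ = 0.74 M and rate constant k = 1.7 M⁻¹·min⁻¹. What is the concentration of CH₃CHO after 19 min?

0.02972 M

Step 1: For a second-order reaction: 1/[CH₃CHO] = 1/[CH₃CHO]₀ + kt
Step 2: 1/[CH₃CHO] = 1/0.74 + 1.7 × 19
Step 3: 1/[CH₃CHO] = 1.351 + 32.3 = 33.65
Step 4: [CH₃CHO] = 1/33.65 = 0.02972 M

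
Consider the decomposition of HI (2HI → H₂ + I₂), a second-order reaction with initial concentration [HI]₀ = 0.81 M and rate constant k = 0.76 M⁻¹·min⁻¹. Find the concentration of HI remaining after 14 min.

0.08421 M

Step 1: For a second-order reaction: 1/[HI] = 1/[HI]₀ + kt
Step 2: 1/[HI] = 1/0.81 + 0.76 × 14
Step 3: 1/[HI] = 1.235 + 10.64 = 11.87
Step 4: [HI] = 1/11.87 = 0.08421 M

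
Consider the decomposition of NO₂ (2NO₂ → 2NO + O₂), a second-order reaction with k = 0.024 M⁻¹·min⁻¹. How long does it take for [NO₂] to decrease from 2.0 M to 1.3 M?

11.22 min

Step 1: For second-order: t = (1/[NO₂] - 1/[NO₂]₀)/k
Step 2: t = (1/1.3 - 1/2.0)/0.024
Step 3: t = (0.7692 - 0.5)/0.024
Step 4: t = 0.2692/0.024 = 11.22 min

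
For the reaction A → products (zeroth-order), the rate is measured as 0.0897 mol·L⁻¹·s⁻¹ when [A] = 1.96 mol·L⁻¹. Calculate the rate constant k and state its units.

0.0897 mol·L⁻¹·s⁻¹

Step 1: For a zeroth-order reaction, rate = k (independent of concentration).
Step 2: k = rate = 0.0897 mol·L⁻¹·s⁻¹.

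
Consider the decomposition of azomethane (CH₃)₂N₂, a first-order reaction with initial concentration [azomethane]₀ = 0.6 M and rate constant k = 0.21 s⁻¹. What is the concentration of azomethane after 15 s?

0.02571 M

Step 1: For a first-order reaction: [azomethane] = [azomethane]₀ × e^(-kt)
Step 2: [azomethane] = 0.6 × e^(-0.21 × 15)
Step 3: [azomethane] = 0.6 × e^(-3.15)
Step 4: [azomethane] = 0.6 × 0.0428521 = 0.02571 M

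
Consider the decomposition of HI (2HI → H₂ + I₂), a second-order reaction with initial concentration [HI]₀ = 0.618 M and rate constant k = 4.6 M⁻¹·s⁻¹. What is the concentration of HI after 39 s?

0.005524 M

Step 1: For a second-order reaction: 1/[HI] = 1/[HI]₀ + kt
Step 2: 1/[HI] = 1/0.618 + 4.6 × 39
Step 3: 1/[HI] = 1.618 + 179.4 = 181
Step 4: [HI] = 1/181 = 0.005524 M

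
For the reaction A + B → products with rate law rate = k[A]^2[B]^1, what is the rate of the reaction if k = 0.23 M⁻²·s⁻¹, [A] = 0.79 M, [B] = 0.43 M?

0.06172 M/s

Step 1: The rate law is rate = k[A]^2[B]^1
Step 2: Substitute: rate = 0.23 × (0.79)^2 × (0.43)^1
Step 3: rate = 0.23 × 0.6241 × 0.43 = 0.0617235 M/s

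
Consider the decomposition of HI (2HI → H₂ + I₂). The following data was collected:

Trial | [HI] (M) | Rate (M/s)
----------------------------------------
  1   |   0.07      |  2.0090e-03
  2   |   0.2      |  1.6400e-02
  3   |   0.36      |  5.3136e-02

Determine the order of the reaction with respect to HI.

second order (2)

Step 1: Compare trials to find order n where rate₂/rate₁ = ([HI]₂/[HI]₁)^n
Step 2: rate₂/rate₁ = 1.6400e-02/2.0090e-03 = 8.163
Step 3: [HI]₂/[HI]₁ = 0.2/0.07 = 2.857
Step 4: n = ln(8.163)/ln(2.857) = 2.00 ≈ 2
Step 5: The reaction is second order in HI.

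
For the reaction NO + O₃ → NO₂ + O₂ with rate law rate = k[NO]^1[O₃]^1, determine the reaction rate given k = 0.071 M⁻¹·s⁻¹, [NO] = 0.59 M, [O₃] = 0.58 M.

0.0243 M/s

Step 1: The rate law is rate = k[NO]^1[O₃]^1
Step 2: Substitute: rate = 0.071 × (0.59)^1 × (0.58)^1
Step 3: rate = 0.071 × 0.59 × 0.58 = 0.0242962 M/s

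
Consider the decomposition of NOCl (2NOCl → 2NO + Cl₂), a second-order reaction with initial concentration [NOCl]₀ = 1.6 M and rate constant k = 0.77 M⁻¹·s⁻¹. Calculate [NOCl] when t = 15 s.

0.08214 M

Step 1: For a second-order reaction: 1/[NOCl] = 1/[NOCl]₀ + kt
Step 2: 1/[NOCl] = 1/1.6 + 0.77 × 15
Step 3: 1/[NOCl] = 0.625 + 11.55 = 12.18
Step 4: [NOCl] = 1/12.18 = 0.08214 M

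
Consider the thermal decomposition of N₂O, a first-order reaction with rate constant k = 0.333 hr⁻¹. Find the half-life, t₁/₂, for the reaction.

2.082 hr

Step 1: For a first-order reaction, t₁/₂ = ln(2)/k
Step 2: t₁/₂ = ln(2)/0.333
Step 3: t₁/₂ = 0.6931/0.333 = 2.082 hr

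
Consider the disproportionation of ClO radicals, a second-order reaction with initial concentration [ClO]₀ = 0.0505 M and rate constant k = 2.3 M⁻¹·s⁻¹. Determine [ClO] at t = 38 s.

0.009328 M

Step 1: For a second-order reaction: 1/[ClO] = 1/[ClO]₀ + kt
Step 2: 1/[ClO] = 1/0.0505 + 2.3 × 38
Step 3: 1/[ClO] = 19.8 + 87.4 = 107.2
Step 4: [ClO] = 1/107.2 = 0.009328 M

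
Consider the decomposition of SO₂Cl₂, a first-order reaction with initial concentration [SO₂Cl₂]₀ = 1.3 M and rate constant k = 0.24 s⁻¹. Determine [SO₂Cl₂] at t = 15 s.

0.03552 M

Step 1: For a first-order reaction: [SO₂Cl₂] = [SO₂Cl₂]₀ × e^(-kt)
Step 2: [SO₂Cl₂] = 1.3 × e^(-0.24 × 15)
Step 3: [SO₂Cl₂] = 1.3 × e^(-3.6)
Step 4: [SO₂Cl₂] = 1.3 × 0.0273237 = 0.03552 M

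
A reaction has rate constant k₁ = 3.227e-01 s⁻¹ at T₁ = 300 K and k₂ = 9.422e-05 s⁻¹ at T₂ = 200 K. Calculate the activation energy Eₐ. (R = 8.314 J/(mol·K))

40.6 kJ/mol

Step 1: Use the two-temperature Arrhenius form: ln(k₂/k₁) = -Eₐ/R × (1/T₂ - 1/T₁)
Step 2: ln(k₂/k₁) = ln(9.422e-05/3.227e-01) = ln(0.000291974) = -8.13885
Step 3: 1/T₂ - 1/T₁ = 1/200 - 1/300 = 1.666667e-03 K⁻¹
Step 4: Eₐ = -R × ln(k₂/k₁) / (1/T₂ - 1/T₁) = -8.314 × -8.13885 / 1.666667e-03
Step 5: Eₐ = 4.0600e+04 J/mol = 40.6 kJ/mol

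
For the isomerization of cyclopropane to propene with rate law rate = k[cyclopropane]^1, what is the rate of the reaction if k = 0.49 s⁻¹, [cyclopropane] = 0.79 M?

0.3871 M/s

Step 1: Identify the rate law: rate = k[cyclopropane]^1
Step 2: Substitute values: rate = 0.49 × (0.79)^1
Step 3: Calculate: rate = 0.49 × 0.79 = 0.3871 M/s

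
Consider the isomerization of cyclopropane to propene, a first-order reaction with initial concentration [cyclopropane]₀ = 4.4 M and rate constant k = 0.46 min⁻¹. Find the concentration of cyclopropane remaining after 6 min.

0.2785 M

Step 1: For a first-order reaction: [cyclopropane] = [cyclopropane]₀ × e^(-kt)
Step 2: [cyclopropane] = 4.4 × e^(-0.46 × 6)
Step 3: [cyclopropane] = 4.4 × e^(-2.76)
Step 4: [cyclopropane] = 4.4 × 0.0632918 = 0.2785 M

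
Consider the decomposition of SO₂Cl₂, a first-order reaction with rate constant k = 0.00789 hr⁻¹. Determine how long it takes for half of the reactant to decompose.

87.85 hr

Step 1: For a first-order reaction, t₁/₂ = ln(2)/k
Step 2: t₁/₂ = ln(2)/0.00789
Step 3: t₁/₂ = 0.6931/0.00789 = 87.85 hr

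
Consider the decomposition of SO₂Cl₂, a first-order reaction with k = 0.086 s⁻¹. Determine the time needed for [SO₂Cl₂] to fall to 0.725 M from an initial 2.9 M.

16.12 s

Step 1: For first-order: t = ln([SO₂Cl₂]₀/[SO₂Cl₂])/k
Step 2: t = ln(2.9/0.725)/0.086
Step 3: t = ln(4)/0.086
Step 4: t = 1.386/0.086 = 16.12 s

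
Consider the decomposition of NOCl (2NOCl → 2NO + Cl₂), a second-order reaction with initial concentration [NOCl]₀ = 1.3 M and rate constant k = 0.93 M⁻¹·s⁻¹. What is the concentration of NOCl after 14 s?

0.07252 M

Step 1: For a second-order reaction: 1/[NOCl] = 1/[NOCl]₀ + kt
Step 2: 1/[NOCl] = 1/1.3 + 0.93 × 14
Step 3: 1/[NOCl] = 0.7692 + 13.02 = 13.79
Step 4: [NOCl] = 1/13.79 = 0.07252 M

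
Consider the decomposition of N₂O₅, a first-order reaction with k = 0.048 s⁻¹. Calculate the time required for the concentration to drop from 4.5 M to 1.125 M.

28.88 s

Step 1: For first-order: t = ln([N₂O₅]₀/[N₂O₅])/k
Step 2: t = ln(4.5/1.125)/0.048
Step 3: t = ln(4)/0.048
Step 4: t = 1.386/0.048 = 28.88 s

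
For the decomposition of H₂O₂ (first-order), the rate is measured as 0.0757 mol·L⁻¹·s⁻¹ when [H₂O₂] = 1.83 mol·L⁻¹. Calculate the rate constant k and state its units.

0.04137 s⁻¹

Step 1: rate = k[H₂O₂]^1, so k = rate / [H₂O₂]^1.
Step 2: k = 0.0757 / (1.83)^1 = 0.0757 / 1.83.
Step 3: k = 0.04137 s⁻¹.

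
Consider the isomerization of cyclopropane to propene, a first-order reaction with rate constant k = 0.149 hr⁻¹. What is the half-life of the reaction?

4.652 hr

Step 1: For a first-order reaction, t₁/₂ = ln(2)/k
Step 2: t₁/₂ = ln(2)/0.149
Step 3: t₁/₂ = 0.6931/0.149 = 4.652 hr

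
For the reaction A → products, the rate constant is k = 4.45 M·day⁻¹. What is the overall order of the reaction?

zeroth order (0)

Step 1: The units of k for an nth-order reaction are (concentration)^(1-n)·(time)⁻¹.
Step 2: Here k has units M·day⁻¹, so the concentration exponent is 1.
Step 3: 1 - n = 1 ⇒ n = 0. The reaction is zeroth order.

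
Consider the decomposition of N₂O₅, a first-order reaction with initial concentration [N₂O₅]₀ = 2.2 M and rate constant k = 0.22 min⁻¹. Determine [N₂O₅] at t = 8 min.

0.3785 M

Step 1: For a first-order reaction: [N₂O₅] = [N₂O₅]₀ × e^(-kt)
Step 2: [N₂O₅] = 2.2 × e^(-0.22 × 8)
Step 3: [N₂O₅] = 2.2 × e^(-1.76)
Step 4: [N₂O₅] = 2.2 × 0.172045 = 0.3785 M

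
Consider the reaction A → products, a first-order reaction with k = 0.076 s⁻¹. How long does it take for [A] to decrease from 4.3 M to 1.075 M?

18.24 s

Step 1: For first-order: t = ln([A]₀/[A])/k
Step 2: t = ln(4.3/1.075)/0.076
Step 3: t = ln(4)/0.076
Step 4: t = 1.386/0.076 = 18.24 s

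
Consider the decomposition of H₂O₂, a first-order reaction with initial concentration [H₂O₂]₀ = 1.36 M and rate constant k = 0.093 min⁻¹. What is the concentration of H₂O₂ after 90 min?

0.0003151 M

Step 1: For a first-order reaction: [H₂O₂] = [H₂O₂]₀ × e^(-kt)
Step 2: [H₂O₂] = 1.36 × e^(-0.093 × 90)
Step 3: [H₂O₂] = 1.36 × e^(-8.37)
Step 4: [H₂O₂] = 1.36 × 0.000231716 = 0.0003151 M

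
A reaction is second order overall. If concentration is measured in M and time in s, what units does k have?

M⁻¹·s⁻¹

Step 1: For overall order n, rate = k × (concentration)^n.
Step 2: Rate has units M·s⁻¹; concentration term has units M^2.
Step 3: k = rate / (concentration)^n, so units of k = M^(1-2)·s⁻¹ = M⁻¹·s⁻¹.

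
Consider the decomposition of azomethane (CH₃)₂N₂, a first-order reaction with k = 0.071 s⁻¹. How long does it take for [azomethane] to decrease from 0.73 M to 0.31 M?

12.06 s

Step 1: For first-order: t = ln([azomethane]₀/[azomethane])/k
Step 2: t = ln(0.73/0.31)/0.071
Step 3: t = ln(2.355)/0.071
Step 4: t = 0.8565/0.071 = 12.06 s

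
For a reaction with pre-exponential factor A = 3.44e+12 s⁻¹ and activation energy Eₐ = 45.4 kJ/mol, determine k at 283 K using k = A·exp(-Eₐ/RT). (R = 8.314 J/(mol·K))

1.43e+04 s⁻¹

Step 1: Use the Arrhenius equation: k = A × exp(-Eₐ/RT)
Step 2: Convert Eₐ to J/mol: 45.4 kJ/mol = 45400 J/mol
Step 3: Calculate the exponent: -Eₐ/(RT) = -45400/(8.314 × 283) = -19.29565
Step 4: k = 3.44e+12 × exp(-19.29565)
Step 5: k = 3.44e+12 × 4.16875e-09 = 1.4340e+04 s⁻¹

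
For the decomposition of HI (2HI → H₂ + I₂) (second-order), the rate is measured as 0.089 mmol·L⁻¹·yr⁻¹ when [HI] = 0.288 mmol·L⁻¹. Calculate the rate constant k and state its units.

1.073 (mmol·L⁻¹)⁻¹·yr⁻¹

Step 1: rate = k[HI]^2, so k = rate / [HI]^2.
Step 2: k = 0.089 / (0.288)^2 = 0.089 / 0.08294.
Step 3: k = 1.073 (mmol·L⁻¹)⁻¹·yr⁻¹.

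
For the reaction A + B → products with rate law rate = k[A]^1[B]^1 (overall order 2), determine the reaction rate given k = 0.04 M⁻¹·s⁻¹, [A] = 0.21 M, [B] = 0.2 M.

0.00168 M/s

Step 1: The rate law is rate = k[A]^1[B]^1, overall order = 1+1 = 2
Step 2: Substitute values: rate = 0.04 × (0.21)^1 × (0.2)^1
Step 3: rate = 0.04 × 0.21 × 0.2 = 0.00168 M/s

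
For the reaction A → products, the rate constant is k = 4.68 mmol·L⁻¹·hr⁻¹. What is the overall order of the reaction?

zeroth order (0)

Step 1: The units of k for an nth-order reaction are (concentration)^(1-n)·(time)⁻¹.
Step 2: Here k has units mmol·L⁻¹·hr⁻¹, so the concentration exponent is 1.
Step 3: 1 - n = 1 ⇒ n = 0. The reaction is zeroth order.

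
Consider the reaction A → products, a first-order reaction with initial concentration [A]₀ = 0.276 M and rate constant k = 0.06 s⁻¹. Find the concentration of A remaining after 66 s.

0.005261 M

Step 1: For a first-order reaction: [A] = [A]₀ × e^(-kt)
Step 2: [A] = 0.276 × e^(-0.06 × 66)
Step 3: [A] = 0.276 × e^(-3.96)
Step 4: [A] = 0.276 × 0.0190631 = 0.005261 M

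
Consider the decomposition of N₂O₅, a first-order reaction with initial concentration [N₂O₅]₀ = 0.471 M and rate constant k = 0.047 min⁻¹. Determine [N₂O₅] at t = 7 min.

0.339 M

Step 1: For a first-order reaction: [N₂O₅] = [N₂O₅]₀ × e^(-kt)
Step 2: [N₂O₅] = 0.471 × e^(-0.047 × 7)
Step 3: [N₂O₅] = 0.471 × e^(-0.329)
Step 4: [N₂O₅] = 0.471 × 0.719643 = 0.339 M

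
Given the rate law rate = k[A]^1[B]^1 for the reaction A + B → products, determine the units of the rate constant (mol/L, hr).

(mol/L)⁻¹·hr⁻¹

Step 1: Overall order = 1 + 1 = 2.
Step 2: rate has units mol/L·hr⁻¹; [A]^1[B]^1 has units (mol/L)^2.
Step 3: k = rate/([A]^1[B]^1), so units of k = (mol/L)^(1-2)·hr⁻¹ = (mol/L)⁻¹·hr⁻¹.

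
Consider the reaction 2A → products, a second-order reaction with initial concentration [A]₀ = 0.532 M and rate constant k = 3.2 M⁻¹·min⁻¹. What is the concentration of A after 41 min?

0.007514 M

Step 1: For a second-order reaction: 1/[A] = 1/[A]₀ + kt
Step 2: 1/[A] = 1/0.532 + 3.2 × 41
Step 3: 1/[A] = 1.88 + 131.2 = 133.1
Step 4: [A] = 1/133.1 = 0.007514 M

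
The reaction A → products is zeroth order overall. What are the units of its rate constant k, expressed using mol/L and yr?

mol/L·yr⁻¹

Step 1: For overall order n, rate = k × (concentration)^n.
Step 2: Rate has units mol/L·yr⁻¹; concentration term has units (mol/L)^0.
Step 3: k = rate / (concentration)^n, so units of k = (mol/L)^(1-0)·yr⁻¹ = mol/L·yr⁻¹.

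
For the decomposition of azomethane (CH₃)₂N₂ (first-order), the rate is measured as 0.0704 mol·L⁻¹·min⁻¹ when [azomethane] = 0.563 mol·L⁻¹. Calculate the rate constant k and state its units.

0.125 min⁻¹

Step 1: rate = k[azomethane]^1, so k = rate / [azomethane]^1.
Step 2: k = 0.0704 / (0.563)^1 = 0.0704 / 0.563.
Step 3: k = 0.125 min⁻¹.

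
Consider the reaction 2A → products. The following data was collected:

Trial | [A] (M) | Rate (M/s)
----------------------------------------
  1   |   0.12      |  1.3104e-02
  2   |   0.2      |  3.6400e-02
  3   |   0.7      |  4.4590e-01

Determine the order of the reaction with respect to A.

second order (2)

Step 1: Compare trials to find order n where rate₂/rate₁ = ([A]₂/[A]₁)^n
Step 2: rate₂/rate₁ = 3.6400e-02/1.3104e-02 = 2.778
Step 3: [A]₂/[A]₁ = 0.2/0.12 = 1.667
Step 4: n = ln(2.778)/ln(1.667) = 2.00 ≈ 2
Step 5: The reaction is second order in A.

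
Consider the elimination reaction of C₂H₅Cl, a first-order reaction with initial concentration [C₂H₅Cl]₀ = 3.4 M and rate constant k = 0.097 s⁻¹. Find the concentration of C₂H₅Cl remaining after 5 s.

2.093 M

Step 1: For a first-order reaction: [C₂H₅Cl] = [C₂H₅Cl]₀ × e^(-kt)
Step 2: [C₂H₅Cl] = 3.4 × e^(-0.097 × 5)
Step 3: [C₂H₅Cl] = 3.4 × e^(-0.485)
Step 4: [C₂H₅Cl] = 3.4 × 0.615697 = 2.093 M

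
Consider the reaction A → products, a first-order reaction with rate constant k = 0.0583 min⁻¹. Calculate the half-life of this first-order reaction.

11.89 min

Step 1: For a first-order reaction, t₁/₂ = ln(2)/k
Step 2: t₁/₂ = ln(2)/0.0583
Step 3: t₁/₂ = 0.6931/0.0583 = 11.89 min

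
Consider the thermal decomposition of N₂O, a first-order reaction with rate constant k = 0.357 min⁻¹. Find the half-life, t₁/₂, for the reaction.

1.942 min

Step 1: For a first-order reaction, t₁/₂ = ln(2)/k
Step 2: t₁/₂ = ln(2)/0.357
Step 3: t₁/₂ = 0.6931/0.357 = 1.942 min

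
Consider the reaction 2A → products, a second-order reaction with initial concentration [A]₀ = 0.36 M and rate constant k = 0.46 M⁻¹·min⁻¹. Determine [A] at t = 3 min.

0.2405 M

Step 1: For a second-order reaction: 1/[A] = 1/[A]₀ + kt
Step 2: 1/[A] = 1/0.36 + 0.46 × 3
Step 3: 1/[A] = 2.778 + 1.38 = 4.158
Step 4: [A] = 1/4.158 = 0.2405 M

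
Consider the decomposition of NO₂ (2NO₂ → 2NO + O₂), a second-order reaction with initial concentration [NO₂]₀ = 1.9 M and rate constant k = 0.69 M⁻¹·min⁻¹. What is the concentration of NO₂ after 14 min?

0.09817 M

Step 1: For a second-order reaction: 1/[NO₂] = 1/[NO₂]₀ + kt
Step 2: 1/[NO₂] = 1/1.9 + 0.69 × 14
Step 3: 1/[NO₂] = 0.5263 + 9.66 = 10.19
Step 4: [NO₂] = 1/10.19 = 0.09817 M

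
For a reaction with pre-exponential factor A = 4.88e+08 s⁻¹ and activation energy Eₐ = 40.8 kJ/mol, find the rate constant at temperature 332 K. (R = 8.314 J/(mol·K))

1.86e+02 s⁻¹

Step 1: Use the Arrhenius equation: k = A × exp(-Eₐ/RT)
Step 2: Convert Eₐ to J/mol: 40.8 kJ/mol = 40800 J/mol
Step 3: Calculate the exponent: -Eₐ/(RT) = -40800/(8.314 × 332) = -14.78128
Step 4: k = 4.88e+08 × exp(-14.78128)
Step 5: k = 4.88e+08 × 3.80690e-07 = 1.8578e+02 s⁻¹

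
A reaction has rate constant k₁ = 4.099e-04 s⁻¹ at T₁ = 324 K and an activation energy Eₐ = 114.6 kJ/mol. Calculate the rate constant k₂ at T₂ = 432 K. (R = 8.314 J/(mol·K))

1.705e+01 s⁻¹

Step 1: Use the two-temperature Arrhenius form: ln(k₂/k₁) = -Eₐ/R × (1/T₂ - 1/T₁)
Step 2: Convert Eₐ to J/mol: 114.6 kJ/mol = 114600 J/mol
Step 3: 1/T₂ - 1/T₁ = 1/432 - 1/324 = -7.716049e-04 K⁻¹
Step 4: ln(k₂/k₁) = -114600/8.314 × -7.716049e-04 = 10.63579
Step 5: k₂ = k₁ × exp(10.63579) = 4.099e-04 × 4.15973e+04 = 1.705e+01 s⁻¹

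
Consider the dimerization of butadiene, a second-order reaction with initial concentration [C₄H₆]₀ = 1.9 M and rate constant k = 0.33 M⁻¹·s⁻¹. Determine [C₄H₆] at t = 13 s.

0.2076 M

Step 1: For a second-order reaction: 1/[C₄H₆] = 1/[C₄H₆]₀ + kt
Step 2: 1/[C₄H₆] = 1/1.9 + 0.33 × 13
Step 3: 1/[C₄H₆] = 0.5263 + 4.29 = 4.816
Step 4: [C₄H₆] = 1/4.816 = 0.2076 M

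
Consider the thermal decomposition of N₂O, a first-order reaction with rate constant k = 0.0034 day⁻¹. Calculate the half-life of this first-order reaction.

203.9 day

Step 1: For a first-order reaction, t₁/₂ = ln(2)/k
Step 2: t₁/₂ = ln(2)/0.0034
Step 3: t₁/₂ = 0.6931/0.0034 = 203.9 day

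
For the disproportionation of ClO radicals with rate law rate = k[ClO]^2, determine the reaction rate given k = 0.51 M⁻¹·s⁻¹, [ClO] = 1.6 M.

1.306 M/s

Step 1: Identify the rate law: rate = k[ClO]^2
Step 2: Substitute values: rate = 0.51 × (1.6)^2
Step 3: Calculate: rate = 0.51 × 2.56 = 1.3056 M/s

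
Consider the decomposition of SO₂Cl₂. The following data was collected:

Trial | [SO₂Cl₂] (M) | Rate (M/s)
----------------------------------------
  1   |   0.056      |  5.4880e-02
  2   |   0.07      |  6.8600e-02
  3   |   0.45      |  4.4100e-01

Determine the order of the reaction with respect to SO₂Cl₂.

first order (1)

Step 1: Compare trials to find order n where rate₂/rate₁ = ([SO₂Cl₂]₂/[SO₂Cl₂]₁)^n
Step 2: rate₂/rate₁ = 6.8600e-02/5.4880e-02 = 1.25
Step 3: [SO₂Cl₂]₂/[SO₂Cl₂]₁ = 0.07/0.056 = 1.25
Step 4: n = ln(1.25)/ln(1.25) = 1.00 ≈ 1
Step 5: The reaction is first order in SO₂Cl₂.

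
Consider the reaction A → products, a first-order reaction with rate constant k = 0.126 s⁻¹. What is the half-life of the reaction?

5.501 s

Step 1: For a first-order reaction, t₁/₂ = ln(2)/k
Step 2: t₁/₂ = ln(2)/0.126
Step 3: t₁/₂ = 0.6931/0.126 = 5.501 s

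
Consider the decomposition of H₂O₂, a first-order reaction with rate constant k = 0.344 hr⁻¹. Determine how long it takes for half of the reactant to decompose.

2.015 hr

Step 1: For a first-order reaction, t₁/₂ = ln(2)/k
Step 2: t₁/₂ = ln(2)/0.344
Step 3: t₁/₂ = 0.6931/0.344 = 2.015 hr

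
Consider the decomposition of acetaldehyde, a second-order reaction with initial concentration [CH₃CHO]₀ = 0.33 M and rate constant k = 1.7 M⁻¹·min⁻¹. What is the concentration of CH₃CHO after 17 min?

0.03132 M

Step 1: For a second-order reaction: 1/[CH₃CHO] = 1/[CH₃CHO]₀ + kt
Step 2: 1/[CH₃CHO] = 1/0.33 + 1.7 × 17
Step 3: 1/[CH₃CHO] = 3.03 + 28.9 = 31.93
Step 4: [CH₃CHO] = 1/31.93 = 0.03132 M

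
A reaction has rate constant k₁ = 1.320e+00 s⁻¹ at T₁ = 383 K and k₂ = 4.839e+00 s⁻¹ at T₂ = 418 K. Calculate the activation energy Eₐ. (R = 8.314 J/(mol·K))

49.4 kJ/mol

Step 1: Use the two-temperature Arrhenius form: ln(k₂/k₁) = -Eₐ/R × (1/T₂ - 1/T₁)
Step 2: ln(k₂/k₁) = ln(4.839e+00/1.320e+00) = ln(3.66591) = 1.29908
Step 3: 1/T₂ - 1/T₁ = 1/418 - 1/383 = -2.186216e-04 K⁻¹
Step 4: Eₐ = -R × ln(k₂/k₁) / (1/T₂ - 1/T₁) = -8.314 × 1.29908 / -2.186216e-04
Step 5: Eₐ = 4.9403e+04 J/mol = 49.4 kJ/mol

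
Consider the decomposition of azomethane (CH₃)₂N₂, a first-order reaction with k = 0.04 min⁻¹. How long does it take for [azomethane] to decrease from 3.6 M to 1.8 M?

17.33 min

Step 1: For first-order: t = ln([azomethane]₀/[azomethane])/k
Step 2: t = ln(3.6/1.8)/0.04
Step 3: t = ln(2)/0.04
Step 4: t = 0.6931/0.04 = 17.33 min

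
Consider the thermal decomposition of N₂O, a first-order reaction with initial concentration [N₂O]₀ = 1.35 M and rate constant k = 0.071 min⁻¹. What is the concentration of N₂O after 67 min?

0.0116 M

Step 1: For a first-order reaction: [N₂O] = [N₂O]₀ × e^(-kt)
Step 2: [N₂O] = 1.35 × e^(-0.071 × 67)
Step 3: [N₂O] = 1.35 × e^(-4.757)
Step 4: [N₂O] = 1.35 × 0.00859134 = 0.0116 M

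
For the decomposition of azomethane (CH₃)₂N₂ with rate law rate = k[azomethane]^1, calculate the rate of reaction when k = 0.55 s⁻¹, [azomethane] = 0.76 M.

0.418 M/s

Step 1: Identify the rate law: rate = k[azomethane]^1
Step 2: Substitute values: rate = 0.55 × (0.76)^1
Step 3: Calculate: rate = 0.55 × 0.76 = 0.418 M/s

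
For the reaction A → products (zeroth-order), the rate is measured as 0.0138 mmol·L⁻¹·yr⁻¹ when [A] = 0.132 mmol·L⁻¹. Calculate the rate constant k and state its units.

0.0138 mmol·L⁻¹·yr⁻¹

Step 1: For a zeroth-order reaction, rate = k (independent of concentration).
Step 2: k = rate = 0.0138 mmol·L⁻¹·yr⁻¹.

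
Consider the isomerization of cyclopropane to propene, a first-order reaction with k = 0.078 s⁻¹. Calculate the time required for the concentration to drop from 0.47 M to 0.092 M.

20.91 s

Step 1: For first-order: t = ln([cyclopropane]₀/[cyclopropane])/k
Step 2: t = ln(0.47/0.092)/0.078
Step 3: t = ln(5.109)/0.078
Step 4: t = 1.631/0.078 = 20.91 s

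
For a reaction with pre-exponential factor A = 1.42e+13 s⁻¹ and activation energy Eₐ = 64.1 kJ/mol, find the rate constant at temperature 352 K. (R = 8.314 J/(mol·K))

4.36e+03 s⁻¹

Step 1: Use the Arrhenius equation: k = A × exp(-Eₐ/RT)
Step 2: Convert Eₐ to J/mol: 64.1 kJ/mol = 64100 J/mol
Step 3: Calculate the exponent: -Eₐ/(RT) = -64100/(8.314 × 352) = -21.90309
Step 4: k = 1.42e+13 × exp(-21.90309)
Step 5: k = 1.42e+13 × 3.07333e-10 = 4.3641e+03 s⁻¹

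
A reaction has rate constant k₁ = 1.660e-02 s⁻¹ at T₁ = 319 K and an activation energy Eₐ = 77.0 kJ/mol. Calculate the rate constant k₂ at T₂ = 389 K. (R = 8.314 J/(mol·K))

3.083e+00 s⁻¹

Step 1: Use the two-temperature Arrhenius form: ln(k₂/k₁) = -Eₐ/R × (1/T₂ - 1/T₁)
Step 2: Convert Eₐ to J/mol: 77.0 kJ/mol = 77000 J/mol
Step 3: 1/T₂ - 1/T₁ = 1/389 - 1/319 = -5.641022e-04 K⁻¹
Step 4: ln(k₂/k₁) = -77000/8.314 × -5.641022e-04 = 5.22442
Step 5: k₂ = k₁ × exp(5.22442) = 1.660e-02 × 1.85753e+02 = 3.083e+00 s⁻¹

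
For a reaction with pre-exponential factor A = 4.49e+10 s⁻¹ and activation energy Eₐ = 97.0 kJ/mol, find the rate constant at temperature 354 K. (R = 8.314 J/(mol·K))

2.18e-04 s⁻¹

Step 1: Use the Arrhenius equation: k = A × exp(-Eₐ/RT)
Step 2: Convert Eₐ to J/mol: 97.0 kJ/mol = 97000 J/mol
Step 3: Calculate the exponent: -Eₐ/(RT) = -97000/(8.314 × 354) = -32.95782
Step 4: k = 4.49e+10 × exp(-32.95782)
Step 5: k = 4.49e+10 × 4.85960e-15 = 2.1820e-04 s⁻¹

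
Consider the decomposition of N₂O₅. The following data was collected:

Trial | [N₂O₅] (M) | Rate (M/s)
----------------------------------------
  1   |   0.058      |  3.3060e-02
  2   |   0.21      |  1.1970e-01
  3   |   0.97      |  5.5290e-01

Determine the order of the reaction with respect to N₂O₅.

first order (1)

Step 1: Compare trials to find order n where rate₂/rate₁ = ([N₂O₅]₂/[N₂O₅]₁)^n
Step 2: rate₂/rate₁ = 1.1970e-01/3.3060e-02 = 3.621
Step 3: [N₂O₅]₂/[N₂O₅]₁ = 0.21/0.058 = 3.621
Step 4: n = ln(3.621)/ln(3.621) = 1.00 ≈ 1
Step 5: The reaction is first order in N₂O₅.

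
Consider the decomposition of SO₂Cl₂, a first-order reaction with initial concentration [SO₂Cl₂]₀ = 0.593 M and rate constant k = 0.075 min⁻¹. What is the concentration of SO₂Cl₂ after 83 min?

0.001174 M

Step 1: For a first-order reaction: [SO₂Cl₂] = [SO₂Cl₂]₀ × e^(-kt)
Step 2: [SO₂Cl₂] = 0.593 × e^(-0.075 × 83)
Step 3: [SO₂Cl₂] = 0.593 × e^(-6.225)
Step 4: [SO₂Cl₂] = 0.593 × 0.00197932 = 0.001174 M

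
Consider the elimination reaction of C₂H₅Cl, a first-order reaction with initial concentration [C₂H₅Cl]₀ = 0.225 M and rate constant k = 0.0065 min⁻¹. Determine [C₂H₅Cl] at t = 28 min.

0.1876 M

Step 1: For a first-order reaction: [C₂H₅Cl] = [C₂H₅Cl]₀ × e^(-kt)
Step 2: [C₂H₅Cl] = 0.225 × e^(-0.0065 × 28)
Step 3: [C₂H₅Cl] = 0.225 × e^(-0.182)
Step 4: [C₂H₅Cl] = 0.225 × 0.833601 = 0.1876 M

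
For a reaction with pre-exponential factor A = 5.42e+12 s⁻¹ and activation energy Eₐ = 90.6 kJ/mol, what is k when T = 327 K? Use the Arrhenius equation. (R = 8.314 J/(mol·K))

1.82e-02 s⁻¹

Step 1: Use the Arrhenius equation: k = A × exp(-Eₐ/RT)
Step 2: Convert Eₐ to J/mol: 90.6 kJ/mol = 90600 J/mol
Step 3: Calculate the exponent: -Eₐ/(RT) = -90600/(8.314 × 327) = -33.32502
Step 4: k = 5.42e+12 × exp(-33.32502)
Step 5: k = 5.42e+12 × 3.36611e-15 = 1.8244e-02 s⁻¹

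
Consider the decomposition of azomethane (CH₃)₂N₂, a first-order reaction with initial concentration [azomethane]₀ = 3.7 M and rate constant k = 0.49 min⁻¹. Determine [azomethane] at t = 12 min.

0.01034 M

Step 1: For a first-order reaction: [azomethane] = [azomethane]₀ × e^(-kt)
Step 2: [azomethane] = 3.7 × e^(-0.49 × 12)
Step 3: [azomethane] = 3.7 × e^(-5.88)
Step 4: [azomethane] = 3.7 × 0.00279479 = 0.01034 M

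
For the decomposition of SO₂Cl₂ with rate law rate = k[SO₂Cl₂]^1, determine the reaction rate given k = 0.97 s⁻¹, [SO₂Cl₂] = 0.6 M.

0.582 M/s

Step 1: Identify the rate law: rate = k[SO₂Cl₂]^1
Step 2: Substitute values: rate = 0.97 × (0.6)^1
Step 3: Calculate: rate = 0.97 × 0.6 = 0.582 M/s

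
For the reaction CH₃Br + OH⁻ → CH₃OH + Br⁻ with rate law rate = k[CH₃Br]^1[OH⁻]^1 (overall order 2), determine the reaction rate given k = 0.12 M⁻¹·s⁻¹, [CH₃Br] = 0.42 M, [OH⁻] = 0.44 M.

0.02218 M/s

Step 1: The rate law is rate = k[CH₃Br]^1[OH⁻]^1, overall order = 1+1 = 2
Step 2: Substitute values: rate = 0.12 × (0.42)^1 × (0.44)^1
Step 3: rate = 0.12 × 0.42 × 0.44 = 0.022176 M/s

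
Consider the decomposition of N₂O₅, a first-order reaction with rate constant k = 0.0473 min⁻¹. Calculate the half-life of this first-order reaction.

14.65 min

Step 1: For a first-order reaction, t₁/₂ = ln(2)/k
Step 2: t₁/₂ = ln(2)/0.0473
Step 3: t₁/₂ = 0.6931/0.0473 = 14.65 min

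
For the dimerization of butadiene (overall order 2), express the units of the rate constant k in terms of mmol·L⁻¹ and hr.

(mmol·L⁻¹)⁻¹·hr⁻¹

Step 1: For overall order n, rate = k × (concentration)^n.
Step 2: Rate has units mmol·L⁻¹·hr⁻¹; concentration term has units (mmol·L⁻¹)^2.
Step 3: k = rate / (concentration)^n, so units of k = (mmol·L⁻¹)^(1-2)·hr⁻¹ = (mmol·L⁻¹)⁻¹·hr⁻¹.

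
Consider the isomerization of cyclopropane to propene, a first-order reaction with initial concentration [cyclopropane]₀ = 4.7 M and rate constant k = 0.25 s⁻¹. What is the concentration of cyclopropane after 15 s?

0.1105 M

Step 1: For a first-order reaction: [cyclopropane] = [cyclopropane]₀ × e^(-kt)
Step 2: [cyclopropane] = 4.7 × e^(-0.25 × 15)
Step 3: [cyclopropane] = 4.7 × e^(-3.75)
Step 4: [cyclopropane] = 4.7 × 0.0235177 = 0.1105 M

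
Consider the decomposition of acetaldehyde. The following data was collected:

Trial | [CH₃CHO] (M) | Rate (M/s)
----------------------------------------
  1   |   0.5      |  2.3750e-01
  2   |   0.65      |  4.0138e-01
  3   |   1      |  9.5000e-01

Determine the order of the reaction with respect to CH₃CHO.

second order (2)

Step 1: Compare trials to find order n where rate₂/rate₁ = ([CH₃CHO]₂/[CH₃CHO]₁)^n
Step 2: rate₂/rate₁ = 4.0138e-01/2.3750e-01 = 1.69
Step 3: [CH₃CHO]₂/[CH₃CHO]₁ = 0.65/0.5 = 1.3
Step 4: n = ln(1.69)/ln(1.3) = 2.00 ≈ 2
Step 5: The reaction is second order in CH₃CHO.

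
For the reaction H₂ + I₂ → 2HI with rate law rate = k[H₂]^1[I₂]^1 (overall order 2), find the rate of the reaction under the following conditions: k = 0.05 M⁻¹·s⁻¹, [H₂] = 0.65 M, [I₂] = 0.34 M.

0.01105 M/s

Step 1: The rate law is rate = k[H₂]^1[I₂]^1, overall order = 1+1 = 2
Step 2: Substitute values: rate = 0.05 × (0.65)^1 × (0.34)^1
Step 3: rate = 0.05 × 0.65 × 0.34 = 0.01105 M/s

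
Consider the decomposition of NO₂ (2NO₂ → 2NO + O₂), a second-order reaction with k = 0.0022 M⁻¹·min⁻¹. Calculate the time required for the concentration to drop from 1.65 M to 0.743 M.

336.3 min

Step 1: For second-order: t = (1/[NO₂] - 1/[NO₂]₀)/k
Step 2: t = (1/0.743 - 1/1.65)/0.0022
Step 3: t = (1.346 - 0.6061)/0.0022
Step 4: t = 0.7398/0.0022 = 336.3 min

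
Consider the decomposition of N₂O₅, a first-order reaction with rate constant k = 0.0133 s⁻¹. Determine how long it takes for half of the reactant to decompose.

52.12 s

Step 1: For a first-order reaction, t₁/₂ = ln(2)/k
Step 2: t₁/₂ = ln(2)/0.0133
Step 3: t₁/₂ = 0.6931/0.0133 = 52.12 s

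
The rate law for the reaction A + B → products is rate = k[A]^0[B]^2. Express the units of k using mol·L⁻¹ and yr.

(mol·L⁻¹)⁻¹·yr⁻¹

Step 1: Overall order = 0 + 2 = 2.
Step 2: rate has units mol·L⁻¹·yr⁻¹; [A]^0[B]^2 has units (mol·L⁻¹)^2.
Step 3: k = rate/([A]^0[B]^2), so units of k = (mol·L⁻¹)^(1-2)·yr⁻¹ = (mol·L⁻¹)⁻¹·yr⁻¹.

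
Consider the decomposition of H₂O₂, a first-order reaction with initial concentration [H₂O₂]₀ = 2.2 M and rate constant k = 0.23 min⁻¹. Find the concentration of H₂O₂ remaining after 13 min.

0.1106 M

Step 1: For a first-order reaction: [H₂O₂] = [H₂O₂]₀ × e^(-kt)
Step 2: [H₂O₂] = 2.2 × e^(-0.23 × 13)
Step 3: [H₂O₂] = 2.2 × e^(-2.99)
Step 4: [H₂O₂] = 2.2 × 0.0502874 = 0.1106 M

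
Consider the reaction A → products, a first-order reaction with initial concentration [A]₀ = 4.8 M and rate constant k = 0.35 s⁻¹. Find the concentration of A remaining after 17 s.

0.01251 M

Step 1: For a first-order reaction: [A] = [A]₀ × e^(-kt)
Step 2: [A] = 4.8 × e^(-0.35 × 17)
Step 3: [A] = 4.8 × e^(-5.95)
Step 4: [A] = 4.8 × 0.00260584 = 0.01251 M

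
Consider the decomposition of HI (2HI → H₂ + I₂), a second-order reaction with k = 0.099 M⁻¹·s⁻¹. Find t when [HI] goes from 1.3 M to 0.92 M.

3.209 s

Step 1: For second-order: t = (1/[HI] - 1/[HI]₀)/k
Step 2: t = (1/0.92 - 1/1.3)/0.099
Step 3: t = (1.087 - 0.7692)/0.099
Step 4: t = 0.3177/0.099 = 3.209 s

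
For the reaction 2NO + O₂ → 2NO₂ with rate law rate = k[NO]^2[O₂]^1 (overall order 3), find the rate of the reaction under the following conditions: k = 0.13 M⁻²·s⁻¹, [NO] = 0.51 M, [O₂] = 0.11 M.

0.003719 M/s

Step 1: The rate law is rate = k[NO]^2[O₂]^1, overall order = 2+1 = 3
Step 2: Substitute values: rate = 0.13 × (0.51)^2 × (0.11)^1
Step 3: rate = 0.13 × 0.2601 × 0.11 = 0.00371943 M/s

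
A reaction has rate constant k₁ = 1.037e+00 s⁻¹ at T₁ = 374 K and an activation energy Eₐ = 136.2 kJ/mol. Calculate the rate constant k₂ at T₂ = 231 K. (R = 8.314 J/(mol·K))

1.736e-12 s⁻¹

Step 1: Use the two-temperature Arrhenius form: ln(k₂/k₁) = -Eₐ/R × (1/T₂ - 1/T₁)
Step 2: Convert Eₐ to J/mol: 136.2 kJ/mol = 136200 J/mol
Step 3: 1/T₂ - 1/T₁ = 1/231 - 1/374 = 1.655208e-03 K⁻¹
Step 4: ln(k₂/k₁) = -136200/8.314 × 1.655208e-03 = -27.11563
Step 5: k₂ = k₁ × exp(-27.11563) = 1.037e+00 × 1.67429e-12 = 1.736e-12 s⁻¹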